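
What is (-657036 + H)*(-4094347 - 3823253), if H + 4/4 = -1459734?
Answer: 16759746069600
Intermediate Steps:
H = -1459735 (H = -1 - 1459734 = -1459735)
(-657036 + H)*(-4094347 - 3823253) = (-657036 - 1459735)*(-4094347 - 3823253) = -2116771*(-7917600) = 16759746069600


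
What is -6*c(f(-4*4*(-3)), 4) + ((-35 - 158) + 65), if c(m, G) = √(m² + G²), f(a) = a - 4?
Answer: -128 - 24*√122 ≈ -393.09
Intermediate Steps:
f(a) = -4 + a
c(m, G) = √(G² + m²)
-6*c(f(-4*4*(-3)), 4) + ((-35 - 158) + 65) = -6*√(4² + (-4 - 4*4*(-3))²) + ((-35 - 158) + 65) = -6*√(16 + (-4 - 16*(-3))²) + (-193 + 65) = -6*√(16 + (-4 + 48)²) - 128 = -6*√(16 + 44²) - 128 = -6*√(16 + 1936) - 128 = -24*√122 - 128 = -128 - 24*√122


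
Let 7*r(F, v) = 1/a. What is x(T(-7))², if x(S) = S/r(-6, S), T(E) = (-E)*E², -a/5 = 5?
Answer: 3603000625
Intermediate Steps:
a = -25 (a = -5*5 = -25)
r(F, v) = -1/175 (r(F, v) = (1/(-25))/7 = (1*(-1/25))/7 = (⅐)*(-1/25) = -1/175)
T(E) = -E³
x(S) = -175*S (x(S) = S/(-1/175) = S*(-175) = -175*S)
x(T(-7))² = (-(-175)*(-7)³)² = (-(-175)*(-343))² = (-175*343)² = (-60025)² = 3603000625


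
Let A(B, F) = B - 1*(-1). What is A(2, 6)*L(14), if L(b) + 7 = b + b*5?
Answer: 231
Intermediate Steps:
A(B, F) = 1 + B (A(B, F) = B + 1 = 1 + B)
L(b) = -7 + 6*b (L(b) = -7 + (b + b*5) = -7 + (b + 5*b) = -7 + 6*b)
A(2, 6)*L(14) = (1 + 2)*(-7 + 6*14) = 3*(-7 + 84) = 3*77 = 231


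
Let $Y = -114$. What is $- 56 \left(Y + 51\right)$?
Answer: $3528$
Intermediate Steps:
$- 56 \left(Y + 51\right) = - 56 \left(-114 + 51\right) = \left(-56\right) \left(-63\right) = 3528$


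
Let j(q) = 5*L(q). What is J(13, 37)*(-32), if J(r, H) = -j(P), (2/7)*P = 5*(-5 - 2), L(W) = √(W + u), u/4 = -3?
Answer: 80*I*√538 ≈ 1855.6*I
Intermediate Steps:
u = -12 (u = 4*(-3) = -12)
L(W) = √(-12 + W) (L(W) = √(W - 12) = √(-12 + W))
P = -245/2 (P = 7*(5*(-5 - 2))/2 = 7*(5*(-7))/2 = (7/2)*(-35) = -245/2 ≈ -122.50)
j(q) = 5*√(-12 + q)
J(r, H) = -5*I*√538/2 (J(r, H) = -5*√(-12 - 245/2) = -5*√(-269/2) = -5*I*√538/2)
J(13, 37)*(-32) = -5*I*√538/2*(-32) = 80*I*√538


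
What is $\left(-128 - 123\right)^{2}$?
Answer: $63001$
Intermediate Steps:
$\left(-128 - 123\right)^{2} = \left(-251\right)^{2} = 63001$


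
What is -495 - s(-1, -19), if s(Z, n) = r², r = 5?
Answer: -520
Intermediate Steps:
s(Z, n) = 25 (s(Z, n) = 5² = 25)
-495 - s(-1, -19) = -495 - 1*25 = -495 - 25 = -520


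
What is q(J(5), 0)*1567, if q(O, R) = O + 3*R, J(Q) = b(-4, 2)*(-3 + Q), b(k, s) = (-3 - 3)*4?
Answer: -75216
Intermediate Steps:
b(k, s) = -24 (b(k, s) = -6*4 = -24)
J(Q) = 72 - 24*Q (J(Q) = -24*(-3 + Q) = 72 - 24*Q)
q(J(5), 0)*1567 = ((72 - 24*5) + 3*0)*1567 = ((72 - 120) + 0)*1567 = (-48 + 0)*1567 = -48*1567 = -75216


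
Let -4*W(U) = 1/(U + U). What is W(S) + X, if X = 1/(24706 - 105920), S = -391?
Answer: 39043/127018696 ≈ 0.00030738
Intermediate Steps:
W(U) = -1/(8*U) (W(U) = -1/(4*(U + U)) = -1/(2*U)/4 = -1/(8*U))
X = -1/81214 (X = 1/(-81214) = -1/81214 ≈ -1.2313e-5)
W(S) + X = -⅛/(-391) - 1/81214 = -⅛*(-1/391) - 1/81214 = 1/3128 - 1/81214 = 39043/127018696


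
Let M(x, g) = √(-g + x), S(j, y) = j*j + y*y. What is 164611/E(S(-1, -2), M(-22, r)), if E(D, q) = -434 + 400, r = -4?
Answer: -9683/2 ≈ -4841.5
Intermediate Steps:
S(j, y) = j² + y²
M(x, g) = √(x - g)
E(D, q) = -34
164611/E(S(-1, -2), M(-22, r)) = 164611/(-34) = 164611*(-1/34) = -9683/2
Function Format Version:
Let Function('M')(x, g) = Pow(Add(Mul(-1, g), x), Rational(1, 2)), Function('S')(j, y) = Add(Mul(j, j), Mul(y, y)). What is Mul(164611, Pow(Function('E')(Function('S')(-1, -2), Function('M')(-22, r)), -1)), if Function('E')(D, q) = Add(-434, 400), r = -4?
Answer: Rational(-9683, 2) ≈ -4841.5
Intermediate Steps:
Function('S')(j, y) = Add(Pow(j, 2), Pow(y, 2))
Function('M')(x, g) = Pow(Add(x, Mul(-1, g)), Rational(1, 2))
Function('E')(D, q) = -34
Mul(164611, Pow(Function('E')(Function('S')(-1, -2), Function('M')(-22, r)), -1)) = Mul(164611, Pow(-34, -1)) = Mul(164611, Rational(-1, 34)) = Rational(-9683, 2)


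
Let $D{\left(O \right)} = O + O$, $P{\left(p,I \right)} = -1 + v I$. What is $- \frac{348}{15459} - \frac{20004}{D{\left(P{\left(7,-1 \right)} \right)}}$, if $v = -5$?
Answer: $- \frac{25770385}{10306} \approx -2500.5$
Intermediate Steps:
$P{\left(p,I \right)} = -1 - 5 I$
$D{\left(O \right)} = 2 O$
$- \frac{348}{15459} - \frac{20004}{D{\left(P{\left(7,-1 \right)} \right)}} = - \frac{348}{15459} - \frac{20004}{2 \left(-1 - -5\right)} = \left(-348\right) \frac{1}{15459} - \frac{20004}{2 \left(-1 + 5\right)} = - \frac{116}{5153} - \frac{20004}{2 \cdot 4} = - \frac{116}{5153} - \frac{20004}{8} = - \frac{116}{5153} - \frac{5001}{2} = - \frac{25770385}{10306}$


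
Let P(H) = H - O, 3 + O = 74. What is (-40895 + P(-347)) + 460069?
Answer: 418756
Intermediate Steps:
O = 71 (O = -3 + 74 = 71)
P(H) = -71 + H (P(H) = H - 1*71 = H - 71 = -71 + H)
(-40895 + P(-347)) + 460069 = (-40895 + (-71 - 347)) + 460069 = (-40895 - 418) + 460069 = -41313 + 460069 = 418756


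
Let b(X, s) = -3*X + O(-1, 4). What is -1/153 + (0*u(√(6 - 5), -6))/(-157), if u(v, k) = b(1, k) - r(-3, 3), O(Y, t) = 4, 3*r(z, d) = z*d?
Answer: -1/153 ≈ -0.0065359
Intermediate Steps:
r(z, d) = d*z/3 (r(z, d) = (z*d)/3 = (d*z)/3 = d*z/3)
b(X, s) = 4 - 3*X (b(X, s) = -3*X + 4 = 4 - 3*X)
u(v, k) = 4 (u(v, k) = (4 - 3*1) - 3*(-3)/3 = (4 - 3) - 1*(-3) = 1 + 3 = 4)
-1/153 + (0*u(√(6 - 5), -6))/(-157) = -1/153 + (0*4)/(-157) = -1*1/153 + 0*(-1/157) = -1/153 + 0 = -1/153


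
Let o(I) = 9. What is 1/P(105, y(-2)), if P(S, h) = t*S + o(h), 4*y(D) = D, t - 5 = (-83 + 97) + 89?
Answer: 1/11349 ≈ 8.8113e-5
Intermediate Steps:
t = 108 (t = 5 + ((-83 + 97) + 89) = 5 + (14 + 89) = 5 + 103 = 108)
y(D) = D/4
P(S, h) = 9 + 108*S (P(S, h) = 108*S + 9 = 9 + 108*S)
1/P(105, y(-2)) = 1/(9 + 108*105) = 1/(9 + 11340) = 1/11349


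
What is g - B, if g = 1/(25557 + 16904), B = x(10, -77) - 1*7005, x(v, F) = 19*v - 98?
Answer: 293532894/42461 ≈ 6913.0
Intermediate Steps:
x(v, F) = -98 + 19*v
B = -6913 (B = (-98 + 19*10) - 1*7005 = (-98 + 190) - 7005 = 92 - 7005 = -6913)
g = 1/42461 ≈ 2.3551e-5
g - B = 1/42461 - 1*(-6913) = 1/42461 + 6913 = 293532894/42461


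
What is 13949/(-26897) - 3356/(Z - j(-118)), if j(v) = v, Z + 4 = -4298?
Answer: 613533/2164174 ≈ 0.28350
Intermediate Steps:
Z = -4302 (Z = -4 - 4298 = -4302)
13949/(-26897) - 3356/(Z - j(-118)) = 13949/(-26897) - 3356/(-4302 - 1*(-118)) = 13949*(-1/26897) - 3356/(-4302 + 118) = -1073/2069 - 3356/(-4184) = -1073/2069 - 3356*(-1/4184) = -1073/2069 + 839/1046 = 613533/2164174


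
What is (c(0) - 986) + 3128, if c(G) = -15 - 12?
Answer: 2115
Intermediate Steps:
c(G) = -27
(c(0) - 986) + 3128 = (-27 - 986) + 3128 = -1013 + 3128 = 2115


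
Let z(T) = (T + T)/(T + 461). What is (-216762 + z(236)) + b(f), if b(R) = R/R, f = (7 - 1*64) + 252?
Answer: -151081945/697 ≈ -2.1676e+5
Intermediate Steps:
z(T) = 2*T/(461 + T) (z(T) = (2*T)/(461 + T) = 2*T/(461 + T))
f = 195 (f = (7 - 64) + 252 = -57 + 252 = 195)
b(R) = 1
(-216762 + z(236)) + b(f) = (-216762 + 2*236/(461 + 236)) + 1 = (-216762 + 2*236/697) + 1 = (-216762 + 2*236*(1/697)) + 1 = (-216762 + 472/697) + 1 = -151082642/697 + 1 = -151081945/697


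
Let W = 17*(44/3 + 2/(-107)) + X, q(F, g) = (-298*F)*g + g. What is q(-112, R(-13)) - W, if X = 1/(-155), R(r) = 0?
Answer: -12389449/49755 ≈ -249.01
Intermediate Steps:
X = -1/155 ≈ -0.0064516
q(F, g) = g - 298*F*g (q(F, g) = -298*F*g + g = g - 298*F*g)
W = 12389449/49755 (W = 17*(44/3 + 2/(-107)) - 1/155 = 17*(44*(⅓) + 2*(-1/107)) - 1/155 = 17*(44/3 - 2/107) - 1/155 = 17*(4702/321) - 1/155 = 79934/321 - 1/155 = 12389449/49755 ≈ 249.01)
q(-112, R(-13)) - W = 0*(1 - 298*(-112)) - 1*12389449/49755 = 0*(1 + 33376) - 12389449/49755 = 0*33377 - 12389449/49755 = 0 - 12389449/49755 = -12389449/49755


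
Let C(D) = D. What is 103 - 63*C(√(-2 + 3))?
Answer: 40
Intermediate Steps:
103 - 63*C(√(-2 + 3)) = 103 - 63*√(-2 + 3) = 103 - 63*√1 = 103 - 63*1 = 103 - 63 = 40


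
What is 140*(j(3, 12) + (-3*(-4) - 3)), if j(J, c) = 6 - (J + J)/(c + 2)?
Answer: 2040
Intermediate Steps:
j(J, c) = 6 - 2*J/(2 + c)
140*(j(3, 12) + (-3*(-4) - 3)) = 140*(2*(6 - 1*3 + 3*12)/(2 + 12) + (-3*(-4) - 3)) = 140*(2*(6 - 3 + 36)/14 + (12 - 3)) = 140*(2*(1/14)*39 + 9) = 140*(39/7 + 9) = 140*(102/7) = 2040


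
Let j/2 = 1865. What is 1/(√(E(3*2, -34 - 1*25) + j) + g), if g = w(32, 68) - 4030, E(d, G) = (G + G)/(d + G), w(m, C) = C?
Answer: -104993/415883362 - √655239/207941681 ≈ -0.00025635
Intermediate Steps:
j = 3730 (j = 2*1865 = 3730)
E(d, G) = 2*G/(G + d) (E(d, G) = (2*G)/(G + d) = 2*G/(G + d))
g = -3962 (g = 68 - 4030 = -3962)
1/(√(E(3*2, -34 - 1*25) + j) + g) = 1/(√(2*(-34 - 1*25)/((-34 - 1*25) + 3*2) + 3730) - 3962) = 1/(√(2*(-34 - 25)/((-34 - 25) + 6) + 3730) - 3962) = 1/(√(2*(-59)/(-59 + 6) + 3730) - 3962) = 1/(√(2*(-59)/(-53) + 3730) - 3962) = 1/(√(2*(-59)*(-1/53) + 3730) - 3962) = 1/(√(118/53 + 3730) - 3962) = 1/(√(197808/53) - 3962) = 1/(4*√655239/53 - 3962) = 1/(-3962 + 4*√655239/53)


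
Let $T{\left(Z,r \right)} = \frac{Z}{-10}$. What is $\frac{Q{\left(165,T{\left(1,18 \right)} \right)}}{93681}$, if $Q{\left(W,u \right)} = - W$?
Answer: $- \frac{55}{31227} \approx -0.0017613$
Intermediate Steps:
$T{\left(Z,r \right)} = - \frac{Z}{10}$ ($T{\left(Z,r \right)} = Z \left(- \frac{1}{10}\right) = - \frac{Z}{10}$)
$\frac{Q{\left(165,T{\left(1,18 \right)} \right)}}{93681} = \frac{\left(-1\right) 165}{93681} = \left(-165\right) \frac{1}{93681} = - \frac{55}{31227}$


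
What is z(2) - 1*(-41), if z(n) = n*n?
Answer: 45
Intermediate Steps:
z(n) = n²
z(2) - 1*(-41) = 2² - 1*(-41) = 4 + 41 = 45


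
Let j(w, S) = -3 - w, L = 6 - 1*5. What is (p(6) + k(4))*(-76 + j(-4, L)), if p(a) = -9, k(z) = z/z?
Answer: 600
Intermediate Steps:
k(z) = 1
L = 1 (L = 6 - 5 = 1)
(p(6) + k(4))*(-76 + j(-4, L)) = (-9 + 1)*(-76 + (-3 - 1*(-4))) = -8*(-76 + (-3 + 4)) = -8*(-76 + 1) = -8*(-75) = 600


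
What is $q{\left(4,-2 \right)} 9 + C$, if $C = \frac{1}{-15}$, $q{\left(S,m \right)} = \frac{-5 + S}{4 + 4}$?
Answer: $- \frac{143}{120} \approx -1.1917$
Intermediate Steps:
$q{\left(S,m \right)} = - \frac{5}{8} + \frac{S}{8}$ ($q{\left(S,m \right)} = \frac{-5 + S}{8} = \left(-5 + S\right) \frac{1}{8} = - \frac{5}{8} + \frac{S}{8}$)
$C = - \frac{1}{15} \approx -0.066667$
$q{\left(4,-2 \right)} 9 + C = \left(- \frac{5}{8} + \frac{1}{8} \cdot 4\right) 9 - \frac{1}{15} = \left(- \frac{5}{8} + \frac{1}{2}\right) 9 - \frac{1}{15} = \left(- \frac{1}{8}\right) 9 - \frac{1}{15} = - \frac{9}{8} - \frac{1}{15} = - \frac{143}{120}$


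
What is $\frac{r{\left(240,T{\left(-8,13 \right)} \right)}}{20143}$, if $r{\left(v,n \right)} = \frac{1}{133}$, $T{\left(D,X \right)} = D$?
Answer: $\frac{1}{2679019} \approx 3.7327 \cdot 10^{-7}$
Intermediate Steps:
$r{\left(v,n \right)} = \frac{1}{133}$
$\frac{r{\left(240,T{\left(-8,13 \right)} \right)}}{20143} = \frac{1}{133 \cdot 20143} = \frac{1}{133} \cdot \frac{1}{20143} = \frac{1}{2679019}$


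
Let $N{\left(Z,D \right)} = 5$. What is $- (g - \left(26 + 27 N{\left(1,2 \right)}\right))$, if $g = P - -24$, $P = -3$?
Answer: $140$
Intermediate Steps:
$g = 21$ ($g = -3 - -24 = -3 + 24 = 21$)
$- (g - \left(26 + 27 N{\left(1,2 \right)}\right)) = - (21 - \left(26 + 27 \cdot 5\right)) = - (21 - \left(26 + 135\right)) = - (21 - 161) = \left(-1\right) \left(-140\right) = 140$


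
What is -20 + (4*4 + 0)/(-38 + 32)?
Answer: -68/3 ≈ -22.667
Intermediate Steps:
-20 + (4*4 + 0)/(-38 + 32) = -20 + (16 + 0)/(-6) = -20 - ⅙*16 = -20 - 8/3 = -68/3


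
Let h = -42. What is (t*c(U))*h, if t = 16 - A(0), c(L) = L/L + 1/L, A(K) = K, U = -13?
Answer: -8064/13 ≈ -620.31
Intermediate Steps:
c(L) = 1 + 1/L
t = 16 (t = 16 - 1*0 = 16 + 0 = 16)
(t*c(U))*h = (16*((1 - 13)/(-13)))*(-42) = (16*(-1/13*(-12)))*(-42) = (16*(12/13))*(-42) = (192/13)*(-42) = -8064/13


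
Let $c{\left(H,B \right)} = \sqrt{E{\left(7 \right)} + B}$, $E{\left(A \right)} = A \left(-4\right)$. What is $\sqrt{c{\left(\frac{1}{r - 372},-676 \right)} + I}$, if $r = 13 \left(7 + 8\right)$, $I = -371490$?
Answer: $\sqrt{-371490 + 8 i \sqrt{11}} \approx 0.022 + 609.5 i$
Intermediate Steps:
$E{\left(A \right)} = - 4 A$
$r = 195$ ($r = 13 \cdot 15 = 195$)
$c{\left(H,B \right)} = \sqrt{-28 + B}$ ($c{\left(H,B \right)} = \sqrt{\left(-4\right) 7 + B} = \sqrt{-28 + B}$)
$\sqrt{c{\left(\frac{1}{r - 372},-676 \right)} + I} = \sqrt{\sqrt{-28 - 676} - 371490} = \sqrt{\sqrt{-704} - 371490} = \sqrt{8 i \sqrt{11} - 371490} = \sqrt{-371490 + 8 i \sqrt{11}}$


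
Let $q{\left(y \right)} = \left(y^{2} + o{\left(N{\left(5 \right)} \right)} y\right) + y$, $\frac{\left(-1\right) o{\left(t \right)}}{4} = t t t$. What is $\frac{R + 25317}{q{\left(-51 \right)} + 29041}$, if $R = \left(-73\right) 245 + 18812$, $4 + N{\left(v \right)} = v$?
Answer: $\frac{26244}{31795} \approx 0.82541$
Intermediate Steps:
$N{\left(v \right)} = -4 + v$
$o{\left(t \right)} = - 4 t^{3}$ ($o{\left(t \right)} = - 4 t t t = - 4 t^{2} t = - 4 t^{3}$)
$q{\left(y \right)} = y^{2} - 3 y$ ($q{\left(y \right)} = \left(y^{2} + - 4 \left(-4 + 5\right)^{3} y\right) + y = \left(y^{2} + - 4 \cdot 1^{3} y\right) + y = \left(y^{2} + \left(-4\right) 1 y\right) + y = \left(y^{2} - 4 y\right) + y = y^{2} - 3 y$)
$R = 927$ ($R = -17885 + 18812 = 927$)
$\frac{R + 25317}{q{\left(-51 \right)} + 29041} = \frac{927 + 25317}{- 51 \left(-3 - 51\right) + 29041} = \frac{26244}{\left(-51\right) \left(-54\right) + 29041} = \frac{26244}{2754 + 29041} = \frac{26244}{31795}$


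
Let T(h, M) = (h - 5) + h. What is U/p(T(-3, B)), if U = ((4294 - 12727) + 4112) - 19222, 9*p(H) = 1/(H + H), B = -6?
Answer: 4661514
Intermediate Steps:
T(h, M) = -5 + 2*h (T(h, M) = (-5 + h) + h = -5 + 2*h)
p(H) = 1/(18*H) (p(H) = 1/(9*(H + H)) = 1/(9*((2*H))) = (1/(2*H))/9 = 1/(18*H))
U = -23543 (U = (-8433 + 4112) - 19222 = -4321 - 19222 = -23543)
U/p(T(-3, B)) = -23543/(1/(18*(-5 + 2*(-3)))) = -23543/(1/(18*(-5 - 6))) = -23543/((1/18)/(-11)) = -23543/((1/18)*(-1/11)) = -23543/(-1/198) = -23543*(-198) = 4661514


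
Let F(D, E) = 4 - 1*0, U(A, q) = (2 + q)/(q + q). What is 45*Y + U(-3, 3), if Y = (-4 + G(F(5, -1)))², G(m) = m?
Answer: ⅚ ≈ 0.83333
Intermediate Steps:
U(A, q) = (2 + q)/(2*q) (U(A, q) = (2 + q)/((2*q)) = (2 + q)*(1/(2*q)) = (2 + q)/(2*q))
F(D, E) = 4 (F(D, E) = 4 + 0 = 4)
Y = 0 (Y = (-4 + 4)² = 0² = 0)
45*Y + U(-3, 3) = 45*0 + (½)*(2 + 3)/3 = 0 + (½)*(⅓)*5 = 0 + ⅚ = ⅚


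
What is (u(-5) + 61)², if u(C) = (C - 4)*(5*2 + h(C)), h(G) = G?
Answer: 256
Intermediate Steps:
u(C) = (-4 + C)*(10 + C) (u(C) = (C - 4)*(5*2 + C) = (-4 + C)*(10 + C))
(u(-5) + 61)² = ((-40 + (-5)² + 6*(-5)) + 61)² = ((-40 + 25 - 30) + 61)² = (-45 + 61)² = 16² = 256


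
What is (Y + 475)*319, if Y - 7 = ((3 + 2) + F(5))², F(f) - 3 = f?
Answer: 207669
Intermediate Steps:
F(f) = 3 + f
Y = 176 (Y = 7 + ((3 + 2) + (3 + 5))² = 7 + (5 + 8)² = 7 + 13² = 7 + 169 = 176)
(Y + 475)*319 = (176 + 475)*319 = 651*319 = 207669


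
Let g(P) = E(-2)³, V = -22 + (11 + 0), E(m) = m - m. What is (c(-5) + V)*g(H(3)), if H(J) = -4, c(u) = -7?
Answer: 0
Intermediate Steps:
E(m) = 0
V = -11 (V = -22 + 11 = -11)
g(P) = 0 (g(P) = 0³ = 0)
(c(-5) + V)*g(H(3)) = (-7 - 11)*0 = -18*0 = 0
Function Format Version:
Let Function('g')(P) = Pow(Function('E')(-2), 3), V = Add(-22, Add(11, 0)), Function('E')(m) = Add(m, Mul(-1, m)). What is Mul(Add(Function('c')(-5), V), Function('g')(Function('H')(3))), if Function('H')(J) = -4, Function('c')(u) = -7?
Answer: 0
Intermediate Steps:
Function('E')(m) = 0
V = -11 (V = Add(-22, 11) = -11)
Function('g')(P) = 0 (Function('g')(P) = Pow(0, 3) = 0)
Mul(Add(Function('c')(-5), V), Function('g')(Function('H')(3))) = Mul(Add(-7, -11), 0) = Mul(-18, 0) = 0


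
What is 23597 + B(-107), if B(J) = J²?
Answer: 35046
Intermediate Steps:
23597 + B(-107) = 23597 + (-107)² = 23597 + 11449 = 35046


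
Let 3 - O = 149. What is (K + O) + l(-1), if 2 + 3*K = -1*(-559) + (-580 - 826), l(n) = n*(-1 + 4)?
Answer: -432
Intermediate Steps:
O = -146 (O = 3 - 1*149 = 3 - 149 = -146)
l(n) = 3*n (l(n) = n*3 = 3*n)
K = -283 (K = -2/3 + (-1*(-559) + (-580 - 826))/3 = -2/3 + (559 - 1406)/3 = -2/3 + (1/3)*(-847) = -2/3 - 847/3 = -283)
(K + O) + l(-1) = (-283 - 146) + 3*(-1) = -429 - 3 = -432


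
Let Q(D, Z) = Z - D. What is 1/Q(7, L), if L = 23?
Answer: 1/16 ≈ 0.062500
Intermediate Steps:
1/Q(7, L) = 1/(23 - 1*7) = 1/(23 - 7) = 1/16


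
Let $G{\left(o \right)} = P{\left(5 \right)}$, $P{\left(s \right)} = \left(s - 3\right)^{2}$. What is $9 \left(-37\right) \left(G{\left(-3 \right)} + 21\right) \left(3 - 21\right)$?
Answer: $149850$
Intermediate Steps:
$P{\left(s \right)} = \left(-3 + s\right)^{2}$
$G{\left(o \right)} = 4$ ($G{\left(o \right)} = \left(-3 + 5\right)^{2} = 2^{2} = 4$)
$9 \left(-37\right) \left(G{\left(-3 \right)} + 21\right) \left(3 - 21\right) = 9 \left(-37\right) \left(4 + 21\right) \left(3 - 21\right) = - 333 \cdot 25 \left(-18\right) = \left(-333\right) \left(-450\right) = 149850$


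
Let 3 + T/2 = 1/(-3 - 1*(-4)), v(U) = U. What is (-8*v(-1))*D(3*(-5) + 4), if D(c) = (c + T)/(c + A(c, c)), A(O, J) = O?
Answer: 60/11 ≈ 5.4545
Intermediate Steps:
T = -4 (T = -6 + 2*(1/(-3 - 1*(-4))) = -6 + 2*(1/(-3 + 4)) = -6 + 2*(1/1) = -6 + 2*(1*1) = -6 + 2*1 = -6 + 2 = -4)
D(c) = (-4 + c)/(2*c) (D(c) = (c - 4)/(c + c) = (-4 + c)/((2*c)) = (-4 + c)*(1/(2*c)) = (-4 + c)/(2*c))
(-8*v(-1))*D(3*(-5) + 4) = (-8*(-1))*((-4 + (3*(-5) + 4))/(2*(3*(-5) + 4))) = 8*((-4 + (-15 + 4))/(2*(-15 + 4))) = 8*((½)*(-4 - 11)/(-11)) = 8*((½)*(-1/11)*(-15)) = 8*(15/22) = 60/11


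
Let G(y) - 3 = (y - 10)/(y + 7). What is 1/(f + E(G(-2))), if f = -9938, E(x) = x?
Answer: -5/49687 ≈ -0.00010063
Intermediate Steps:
G(y) = 3 + (-10 + y)/(7 + y) (G(y) = 3 + (y - 10)/(y + 7) = 3 + (-10 + y)/(7 + y))
1/(f + E(G(-2))) = 1/(-9938 + (11 + 4*(-2))/(7 - 2)) = 1/(-9938 + (11 - 8)/5) = 1/(-9938 + (⅕)*3) = 1/(-9938 + ⅗) = 1/(-49687/5) = -5/49687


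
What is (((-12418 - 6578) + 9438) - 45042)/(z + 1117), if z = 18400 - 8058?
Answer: -7800/1637 ≈ -4.7648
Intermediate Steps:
z = 10342
(((-12418 - 6578) + 9438) - 45042)/(z + 1117) = (((-12418 - 6578) + 9438) - 45042)/(10342 + 1117) = ((-18996 + 9438) - 45042)/11459 = (-9558 - 45042)*(1/11459) = -54600*1/11459 = -7800/1637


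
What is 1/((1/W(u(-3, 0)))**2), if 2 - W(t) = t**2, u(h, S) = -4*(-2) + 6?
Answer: 37636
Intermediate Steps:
u(h, S) = 14 (u(h, S) = 8 + 6 = 14)
W(t) = 2 - t**2
1/((1/W(u(-3, 0)))**2) = 1/((1/(2 - 1*14**2))**2) = 1/((1/(2 - 1*196))**2) = 1/((1/(2 - 196))**2) = 1/((1/(-194))**2) = 1/((-1/194)**2) = 1/(1/37636) = 37636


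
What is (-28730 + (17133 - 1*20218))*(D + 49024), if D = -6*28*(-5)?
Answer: -1586423160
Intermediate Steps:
D = 840 (D = -168*(-5) = 840)
(-28730 + (17133 - 1*20218))*(D + 49024) = (-28730 + (17133 - 1*20218))*(840 + 49024) = (-28730 + (17133 - 20218))*49864 = (-28730 - 3085)*49864 = -31815*49864 = -1586423160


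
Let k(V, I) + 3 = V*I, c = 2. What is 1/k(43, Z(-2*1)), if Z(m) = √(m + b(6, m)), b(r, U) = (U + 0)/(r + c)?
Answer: -4/5559 - 86*I/5559 ≈ -0.00071955 - 0.01547*I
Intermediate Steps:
b(r, U) = U/(2 + r) (b(r, U) = (U + 0)/(r + 2) = U/(2 + r))
Z(m) = 3*√2*√m/4 (Z(m) = √(m + m/(2 + 6)) = √(m + m/8) = √(9*m/8) = 3*√2*√m/4)
k(V, I) = -3 + I*V (k(V, I) = -3 + V*I = -3 + I*V)
1/k(43, Z(-2*1)) = 1/(-3 + (3*√2*√(-2*1)/4)*43) = 1/(-3 + (3*√2*√(-2)/4)*43) = 1/(-3 + (3*√2*(I*√2)/4)*43) = 1/(-3 + (3*I/2)*43) = 1/(-3 + 129*I/2) = 4*(-3 - 129*I/2)/16677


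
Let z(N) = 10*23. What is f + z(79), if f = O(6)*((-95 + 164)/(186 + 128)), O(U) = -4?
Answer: 35972/157 ≈ 229.12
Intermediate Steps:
z(N) = 230
f = -138/157 (f = -4*(-95 + 164)/(186 + 128) = -276/314 = -4*69/314 = -138/157 ≈ -0.87898)
f + z(79) = -138/157 + 230 = 35972/157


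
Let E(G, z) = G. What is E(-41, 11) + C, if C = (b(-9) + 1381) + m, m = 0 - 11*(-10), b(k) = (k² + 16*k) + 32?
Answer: 1419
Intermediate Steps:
b(k) = 32 + k² + 16*k
m = 110 (m = 0 + 110 = 110)
C = 1460 (C = ((32 + (-9)² + 16*(-9)) + 1381) + 110 = ((32 + 81 - 144) + 1381) + 110 = (-31 + 1381) + 110 = 1350 + 110 = 1460)
E(-41, 11) + C = -41 + 1460 = 1419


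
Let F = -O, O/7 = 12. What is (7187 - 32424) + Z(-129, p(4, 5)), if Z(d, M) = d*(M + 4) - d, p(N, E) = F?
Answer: -14788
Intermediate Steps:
O = 84 (O = 7*12 = 84)
F = -84 (F = -1*84 = -84)
p(N, E) = -84
Z(d, M) = -d + d*(4 + M) (Z(d, M) = d*(4 + M) - d = -d + d*(4 + M))
(7187 - 32424) + Z(-129, p(4, 5)) = (7187 - 32424) - 129*(3 - 84) = -25237 - 129*(-81) = -25237 + 10449 = -14788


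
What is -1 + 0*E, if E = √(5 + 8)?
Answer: -1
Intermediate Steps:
E = √13 ≈ 3.6056
-1 + 0*E = -1 + 0*√13 = -1 + 0 = -1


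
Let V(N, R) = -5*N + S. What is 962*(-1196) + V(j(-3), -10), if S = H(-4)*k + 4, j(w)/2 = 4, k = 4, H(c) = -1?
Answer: -1150592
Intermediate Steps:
j(w) = 8 (j(w) = 2*4 = 8)
S = 0 (S = -1*4 + 4 = -4 + 4 = 0)
V(N, R) = -5*N (V(N, R) = -5*N + 0 = -5*N)
962*(-1196) + V(j(-3), -10) = 962*(-1196) - 5*8 = -1150552 - 40 = -1150592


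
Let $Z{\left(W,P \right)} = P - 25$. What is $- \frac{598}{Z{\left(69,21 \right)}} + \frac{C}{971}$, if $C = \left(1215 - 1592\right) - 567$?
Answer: $\frac{288441}{1942} \approx 148.53$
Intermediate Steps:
$Z{\left(W,P \right)} = -25 + P$
$C = -944$ ($C = -377 - 567 = -944$)
$- \frac{598}{Z{\left(69,21 \right)}} + \frac{C}{971} = - \frac{598}{-25 + 21} - \frac{944}{971} = - \frac{598}{-4} - \frac{944}{971} = \left(-598\right) \left(- \frac{1}{4}\right) - \frac{944}{971} = \frac{299}{2} - \frac{944}{971} = \frac{288441}{1942}$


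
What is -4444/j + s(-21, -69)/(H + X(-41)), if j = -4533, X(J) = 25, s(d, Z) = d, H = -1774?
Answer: 2622583/2642739 ≈ 0.99237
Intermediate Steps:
-4444/j + s(-21, -69)/(H + X(-41)) = -4444/(-4533) - 21/(-1774 + 25) = -4444*(-1/4533) - 21/(-1749) = 4444/4533 - 21*(-1/1749) = 4444/4533 + 7/583 = 2622583/2642739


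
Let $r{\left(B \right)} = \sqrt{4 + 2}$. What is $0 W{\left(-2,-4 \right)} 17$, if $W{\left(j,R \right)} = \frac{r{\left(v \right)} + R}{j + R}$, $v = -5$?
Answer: $0$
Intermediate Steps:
$r{\left(B \right)} = \sqrt{6}$
$W{\left(j,R \right)} = \frac{R + \sqrt{6}}{R + j}$ ($W{\left(j,R \right)} = \frac{\sqrt{6} + R}{j + R} = \frac{R + \sqrt{6}}{R + j}$)
$0 W{\left(-2,-4 \right)} 17 = 0 \frac{-4 + \sqrt{6}}{-4 - 2} \cdot 17 = 0 \frac{-4 + \sqrt{6}}{-6} \cdot 17 = 0 \left(- \frac{-4 + \sqrt{6}}{6}\right) 17 = 0 \left(\frac{2}{3} - \frac{\sqrt{6}}{6}\right) 17 = 0 \cdot 17 = 0$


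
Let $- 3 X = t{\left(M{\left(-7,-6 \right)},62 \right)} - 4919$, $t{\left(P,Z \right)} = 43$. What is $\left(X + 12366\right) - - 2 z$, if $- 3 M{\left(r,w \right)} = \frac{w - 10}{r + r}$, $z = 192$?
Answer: $\frac{43126}{3} \approx 14375.0$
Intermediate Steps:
$M{\left(r,w \right)} = - \frac{-10 + w}{6 r}$ ($M{\left(r,w \right)} = - \frac{\left(w - 10\right) \frac{1}{r + r}}{3} = - \frac{\left(-10 + w\right) \frac{1}{2 r}}{3} = - \frac{\frac{1}{2} \frac{1}{r} \left(-10 + w\right)}{3} = - \frac{-10 + w}{6 r}$)
$X = \frac{4876}{3}$ ($X = - \frac{43 - 4919}{3} = \left(- \frac{1}{3}\right) \left(-4876\right) = \frac{4876}{3} \approx 1625.3$)
$\left(X + 12366\right) - - 2 z = \left(\frac{4876}{3} + 12366\right) - \left(-2\right) 192 = \frac{41974}{3} - -384 = \frac{41974}{3} + 384 = \frac{43126}{3}$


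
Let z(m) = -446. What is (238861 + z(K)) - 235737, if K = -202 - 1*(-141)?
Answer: 2678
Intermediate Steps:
K = -61 (K = -202 + 141 = -61)
(238861 + z(K)) - 235737 = (238861 - 446) - 235737 = 238415 - 235737 = 2678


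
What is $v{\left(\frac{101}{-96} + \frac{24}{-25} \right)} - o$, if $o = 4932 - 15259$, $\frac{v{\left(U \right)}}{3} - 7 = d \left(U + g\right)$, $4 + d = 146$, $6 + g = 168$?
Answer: $\frac{31401141}{400} \approx 78503.0$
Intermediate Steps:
$g = 162$ ($g = -6 + 168 = 162$)
$d = 142$ ($d = -4 + 146 = 142$)
$v{\left(U \right)} = 69033 + 426 U$ ($v{\left(U \right)} = 21 + 3 \cdot 142 \left(U + 162\right) = 21 + 3 \cdot 142 \left(162 + U\right) = 21 + 3 \left(23004 + 142 U\right) = 21 + \left(69012 + 426 U\right) = 69033 + 426 U$)
$o = -10327$ ($o = 4932 - 15259 = -10327$)
$v{\left(\frac{101}{-96} + \frac{24}{-25} \right)} - o = \left(69033 + 426 \left(\frac{101}{-96} + \frac{24}{-25}\right)\right) - -10327 = \left(69033 + 426 \left(101 \left(- \frac{1}{96}\right) + 24 \left(- \frac{1}{25}\right)\right)\right) + 10327 = \left(69033 + 426 \left(- \frac{101}{96} - \frac{24}{25}\right)\right) + 10327 = \left(69033 + 426 \left(- \frac{4829}{2400}\right)\right) + 10327 = \left(69033 - \frac{342859}{400}\right) + 10327 = \frac{27270341}{400} + 10327 = \frac{31401141}{400}$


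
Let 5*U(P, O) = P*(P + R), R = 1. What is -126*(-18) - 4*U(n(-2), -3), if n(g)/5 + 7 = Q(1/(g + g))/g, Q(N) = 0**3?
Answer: 1316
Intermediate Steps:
Q(N) = 0
n(g) = -35 (n(g) = -35 + 5*(0/g) = -35 + 5*0 = -35 + 0 = -35)
U(P, O) = P*(1 + P)/5 (U(P, O) = (P*(P + 1))/5 = (P*(1 + P))/5 = P*(1 + P)/5)
-126*(-18) - 4*U(n(-2), -3) = -126*(-18) - 4*(-35)*(1 - 35)/5 = 2268 - 4*(-35)*(-34)/5 = 2268 - 4*238 = 2268 - 952 = 1316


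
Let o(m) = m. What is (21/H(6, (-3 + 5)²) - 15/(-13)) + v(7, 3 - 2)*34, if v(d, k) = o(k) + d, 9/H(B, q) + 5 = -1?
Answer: 3369/13 ≈ 259.15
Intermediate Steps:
H(B, q) = -3/2 (H(B, q) = 9/(-5 - 1) = 9/(-6) = 9*(-⅙) = -3/2)
v(d, k) = d + k (v(d, k) = k + d = d + k)
(21/H(6, (-3 + 5)²) - 15/(-13)) + v(7, 3 - 2)*34 = (21/(-3/2) - 15/(-13)) + (7 + (3 - 2))*34 = (21*(-⅔) - 15*(-1/13)) + (7 + 1)*34 = (-14 + 15/13) + 8*34 = -167/13 + 272 = 3369/13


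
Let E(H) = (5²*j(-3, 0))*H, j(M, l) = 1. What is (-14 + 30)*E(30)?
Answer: 12000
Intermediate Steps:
E(H) = 25*H (E(H) = (5²*1)*H = (25*1)*H = 25*H)
(-14 + 30)*E(30) = (-14 + 30)*(25*30) = 16*750 = 12000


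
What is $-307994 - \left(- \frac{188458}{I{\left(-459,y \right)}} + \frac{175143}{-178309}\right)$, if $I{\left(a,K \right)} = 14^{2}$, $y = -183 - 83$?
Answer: $- \frac{5365154967533}{17474282} \approx -3.0703 \cdot 10^{5}$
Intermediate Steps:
$y = -266$ ($y = -183 - 83 = -266$)
$I{\left(a,K \right)} = 196$
$-307994 - \left(- \frac{188458}{I{\left(-459,y \right)}} + \frac{175143}{-178309}\right) = -307994 - \left(- \frac{188458}{196} + \frac{175143}{-178309}\right) = -307994 - \left(\left(-188458\right) \frac{1}{196} + 175143 \left(- \frac{1}{178309}\right)\right) = -307994 - \left(- \frac{94229}{98} - \frac{175143}{178309}\right) = -307994 - - \frac{16819042775}{17474282} = -307994 + \frac{16819042775}{17474282} = - \frac{5365154967533}{17474282}$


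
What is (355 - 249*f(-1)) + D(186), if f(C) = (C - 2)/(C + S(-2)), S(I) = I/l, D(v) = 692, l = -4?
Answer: -447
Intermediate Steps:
S(I) = -I/4 (S(I) = I/(-4) = I*(-¼) = -I/4)
f(C) = (-2 + C)/(½ + C) (f(C) = (C - 2)/(C - ¼*(-2)) = (-2 + C)/(C + ½) = (-2 + C)/(½ + C))
(355 - 249*f(-1)) + D(186) = (355 - 498*(-2 - 1)/(1 + 2*(-1))) + 692 = (355 - 498*(-3)/(1 - 2)) + 692 = (355 - 498*(-3)/(-1)) + 692 = (355 - 498*(-1)*(-3)) + 692 = (355 - 249*6) + 692 = (355 - 1494) + 692 = -1139 + 692 = -447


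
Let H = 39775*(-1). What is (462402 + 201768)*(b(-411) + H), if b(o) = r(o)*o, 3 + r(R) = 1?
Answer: -25871414010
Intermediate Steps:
r(R) = -2 (r(R) = -3 + 1 = -2)
H = -39775
b(o) = -2*o
(462402 + 201768)*(b(-411) + H) = (462402 + 201768)*(-2*(-411) - 39775) = 664170*(822 - 39775) = 664170*(-38953) = -25871414010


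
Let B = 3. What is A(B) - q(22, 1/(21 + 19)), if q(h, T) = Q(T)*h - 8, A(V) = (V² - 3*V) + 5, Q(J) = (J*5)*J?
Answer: 2069/160 ≈ 12.931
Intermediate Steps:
Q(J) = 5*J² (Q(J) = (5*J)*J = 5*J²)
A(V) = 5 + V² - 3*V
q(h, T) = -8 + 5*h*T² (q(h, T) = (5*T²)*h - 8 = 5*h*T² - 8 = -8 + 5*h*T²)
A(B) - q(22, 1/(21 + 19)) = (5 + 3² - 3*3) - (-8 + 5*22*(1/(21 + 19))²) = (5 + 9 - 9) - (-8 + 5*22*(1/40)²) = 5 - (-8 + 5*22*(1/40)²) = 5 - (-8 + 5*22*(1/1600)) = 5 - (-8 + 11/160) = 5 - 1*(-1269/160) = 5 + 1269/160 = 2069/160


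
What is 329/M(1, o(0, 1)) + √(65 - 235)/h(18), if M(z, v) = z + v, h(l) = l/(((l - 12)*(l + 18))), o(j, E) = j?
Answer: 329 + 12*I*√170 ≈ 329.0 + 156.46*I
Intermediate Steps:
h(l) = l/((-12 + l)*(18 + l)) (h(l) = l/(((-12 + l)*(18 + l))) = l*(1/((-12 + l)*(18 + l))) = l/((-12 + l)*(18 + l)))
M(z, v) = v + z
329/M(1, o(0, 1)) + √(65 - 235)/h(18) = 329/(0 + 1) + √(65 - 235)/((18/(-216 + 18² + 6*18))) = 329/1 + √(-170)/((18/(-216 + 324 + 108))) = 329*1 + (I*√170)/((18/216)) = 329 + (I*√170)/((18*(1/216))) = 329 + (I*√170)/(1/12) = 329 + (I*√170)*12 = 329 + 12*I*√170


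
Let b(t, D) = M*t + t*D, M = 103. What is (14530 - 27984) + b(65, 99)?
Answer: -324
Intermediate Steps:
b(t, D) = 103*t + D*t (b(t, D) = 103*t + t*D = 103*t + D*t)
(14530 - 27984) + b(65, 99) = (14530 - 27984) + 65*(103 + 99) = -13454 + 65*202 = -13454 + 13130 = -324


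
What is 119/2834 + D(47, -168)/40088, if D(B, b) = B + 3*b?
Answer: 1737667/56804696 ≈ 0.030590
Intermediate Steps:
119/2834 + D(47, -168)/40088 = 119/2834 + (47 + 3*(-168))/40088 = 119*(1/2834) + (47 - 504)*(1/40088) = 119/2834 - 457*1/40088 = 119/2834 - 457/40088 = 1737667/56804696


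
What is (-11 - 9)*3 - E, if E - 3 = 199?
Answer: -262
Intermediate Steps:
E = 202 (E = 3 + 199 = 202)
(-11 - 9)*3 - E = (-11 - 9)*3 - 1*202 = -20*3 - 202 = -60 - 202 = -262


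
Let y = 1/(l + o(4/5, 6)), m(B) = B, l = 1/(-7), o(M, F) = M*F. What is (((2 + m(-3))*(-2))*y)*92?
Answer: 6440/163 ≈ 39.509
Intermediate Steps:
o(M, F) = F*M
l = -1/7 ≈ -0.14286
y = 35/163 (y = 1/(-1/7 + 6*(4/5)) = 1/(-1/7 + 24/5) = 1/(163/35) = 35/163 ≈ 0.21472)
(((2 + m(-3))*(-2))*y)*92 = (((2 - 3)*(-2))*(35/163))*92 = (-1*(-2)*(35/163))*92 = (2*(35/163))*92 = (70/163)*92 = 6440/163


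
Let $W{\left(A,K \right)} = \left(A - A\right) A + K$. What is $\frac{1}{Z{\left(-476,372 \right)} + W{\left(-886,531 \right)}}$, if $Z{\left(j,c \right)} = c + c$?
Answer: $\frac{1}{1275} \approx 0.00078431$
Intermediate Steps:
$Z{\left(j,c \right)} = 2 c$
$W{\left(A,K \right)} = K$ ($W{\left(A,K \right)} = 0 A + K = 0 + K = K$)
$\frac{1}{Z{\left(-476,372 \right)} + W{\left(-886,531 \right)}} = \frac{1}{2 \cdot 372 + 531} = \frac{1}{744 + 531} = \frac{1}{1275}$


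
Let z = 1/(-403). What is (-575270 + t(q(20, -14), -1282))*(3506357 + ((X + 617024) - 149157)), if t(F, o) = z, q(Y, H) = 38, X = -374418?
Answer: -834556743840666/403 ≈ -2.0709e+12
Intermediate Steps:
z = -1/403 ≈ -0.0024814
t(F, o) = -1/403
(-575270 + t(q(20, -14), -1282))*(3506357 + ((X + 617024) - 149157)) = (-575270 - 1/403)*(3506357 + ((-374418 + 617024) - 149157)) = -231833811*(3506357 + (242606 - 149157))/403 = -231833811*(3506357 + 93449)/403 = -231833811/403*3599806 = -834556743840666/403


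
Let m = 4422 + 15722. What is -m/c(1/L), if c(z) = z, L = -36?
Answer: 725184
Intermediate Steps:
m = 20144
-m/c(1/L) = -20144/(1/(-36)) = -20144/(-1/36) = -20144*(-36) = -1*(-725184) = 725184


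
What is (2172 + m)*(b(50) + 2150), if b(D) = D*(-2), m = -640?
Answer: 3140600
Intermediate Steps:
b(D) = -2*D
(2172 + m)*(b(50) + 2150) = (2172 - 640)*(-2*50 + 2150) = 1532*(-100 + 2150) = 1532*2050 = 3140600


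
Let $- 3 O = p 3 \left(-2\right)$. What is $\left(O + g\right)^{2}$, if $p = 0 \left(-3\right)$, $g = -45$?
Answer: $2025$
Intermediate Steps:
$p = 0$
$O = 0$ ($O = - \frac{0 \cdot 3 \left(-2\right)}{3} = - \frac{0 \left(-2\right)}{3} = \left(- \frac{1}{3}\right) 0 = 0$)
$\left(O + g\right)^{2} = \left(0 - 45\right)^{2} = \left(-45\right)^{2} = 2025$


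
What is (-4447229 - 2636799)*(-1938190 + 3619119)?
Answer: -11907748102012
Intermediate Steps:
(-4447229 - 2636799)*(-1938190 + 3619119) = -7084028*1680929 = -11907748102012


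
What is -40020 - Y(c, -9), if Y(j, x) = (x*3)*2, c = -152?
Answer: -39966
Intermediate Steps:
Y(j, x) = 6*x (Y(j, x) = (3*x)*2 = 6*x)
-40020 - Y(c, -9) = -40020 - 6*(-9) = -40020 - 1*(-54) = -40020 + 54 = -39966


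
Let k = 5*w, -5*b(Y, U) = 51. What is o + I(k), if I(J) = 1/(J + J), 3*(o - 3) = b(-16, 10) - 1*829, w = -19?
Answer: -157741/570 ≈ -276.74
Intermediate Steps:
b(Y, U) = -51/5 (b(Y, U) = -⅕*51 = -51/5)
k = -95 (k = 5*(-19) = -95)
o = -4151/15 (o = 3 + (-51/5 - 1*829)/3 = 3 + (-51/5 - 829)/3 = 3 + (⅓)*(-4196/5) = 3 - 4196/15 = -4151/15 ≈ -276.73)
I(J) = 1/(2*J)
o + I(k) = -4151/15 + (½)/(-95) = -4151/15 + (½)*(-1/95) = -4151/15 - 1/190 = -157741/570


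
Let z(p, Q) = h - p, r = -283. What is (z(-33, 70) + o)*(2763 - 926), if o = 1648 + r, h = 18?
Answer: 2601192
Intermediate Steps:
z(p, Q) = 18 - p
o = 1365 (o = 1648 - 283 = 1365)
(z(-33, 70) + o)*(2763 - 926) = ((18 - 1*(-33)) + 1365)*(2763 - 926) = ((18 + 33) + 1365)*1837 = (51 + 1365)*1837 = 1416*1837 = 2601192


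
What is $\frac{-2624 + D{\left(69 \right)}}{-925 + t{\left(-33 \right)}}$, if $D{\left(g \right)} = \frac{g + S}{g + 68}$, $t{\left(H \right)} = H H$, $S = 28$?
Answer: $- \frac{359391}{22468} \approx -15.996$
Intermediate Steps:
$t{\left(H \right)} = H^{2}$
$D{\left(g \right)} = \frac{28 + g}{68 + g}$ ($D{\left(g \right)} = \frac{g + 28}{g + 68} = \frac{28 + g}{68 + g}$)
$\frac{-2624 + D{\left(69 \right)}}{-925 + t{\left(-33 \right)}} = \frac{-2624 + \frac{28 + 69}{68 + 69}}{-925 + \left(-33\right)^{2}} = \frac{-2624 + \frac{1}{137} \cdot 97}{-925 + 1089} = \frac{-2624 + \frac{1}{137} \cdot 97}{164} = \left(-2624 + \frac{97}{137}\right) \frac{1}{164} = \left(- \frac{359391}{137}\right) \frac{1}{164} = - \frac{359391}{22468}$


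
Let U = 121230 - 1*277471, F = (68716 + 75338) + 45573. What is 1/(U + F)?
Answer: 1/33386 ≈ 2.9953e-5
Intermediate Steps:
F = 189627 (F = 144054 + 45573 = 189627)
U = -156241 (U = 121230 - 277471 = -156241)
1/(U + F) = 1/(-156241 + 189627) = 1/33386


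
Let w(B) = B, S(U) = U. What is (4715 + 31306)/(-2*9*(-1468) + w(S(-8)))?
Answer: 36021/26416 ≈ 1.3636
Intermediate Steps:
(4715 + 31306)/(-2*9*(-1468) + w(S(-8))) = (4715 + 31306)/(-2*9*(-1468) - 8) = 36021/(-18*(-1468) - 8) = 36021/(26424 - 8) = 36021/26416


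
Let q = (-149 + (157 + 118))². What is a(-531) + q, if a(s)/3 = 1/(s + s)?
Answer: 5620103/354 ≈ 15876.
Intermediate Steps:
q = 15876 (q = (-149 + 275)² = 126² = 15876)
a(s) = 3/(2*s) (a(s) = 3/(s + s) = 3/((2*s)) = 3*(1/(2*s)) = 3/(2*s))
a(-531) + q = (3/2)/(-531) + 15876 = (3/2)*(-1/531) + 15876 = -1/354 + 15876 = 5620103/354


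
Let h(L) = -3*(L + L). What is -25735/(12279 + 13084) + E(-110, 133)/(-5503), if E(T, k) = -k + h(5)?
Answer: -137485536/139572589 ≈ -0.98505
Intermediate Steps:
h(L) = -6*L
E(T, k) = -30 - k (E(T, k) = -k - 6*5 = -k - 30 = -30 - k)
-25735/(12279 + 13084) + E(-110, 133)/(-5503) = -25735/(12279 + 13084) + (-30 - 1*133)/(-5503) = -25735/25363 + (-30 - 133)*(-1/5503) = -25735*1/25363 - 163*(-1/5503) = -25735/25363 + 163/5503 = -137485536/139572589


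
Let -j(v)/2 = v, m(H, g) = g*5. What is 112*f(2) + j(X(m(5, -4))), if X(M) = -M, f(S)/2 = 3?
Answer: 632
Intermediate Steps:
m(H, g) = 5*g
f(S) = 6 (f(S) = 2*3 = 6)
j(v) = -2*v
112*f(2) + j(X(m(5, -4))) = 112*6 - (-2)*5*(-4) = 672 - (-2)*(-20) = 672 - 2*20 = 672 - 40 = 632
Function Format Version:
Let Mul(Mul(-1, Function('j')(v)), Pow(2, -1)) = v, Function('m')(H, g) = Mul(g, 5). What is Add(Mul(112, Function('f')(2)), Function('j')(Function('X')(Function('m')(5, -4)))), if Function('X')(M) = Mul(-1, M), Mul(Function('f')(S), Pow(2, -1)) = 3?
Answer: 632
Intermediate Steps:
Function('m')(H, g) = Mul(5, g)
Function('f')(S) = 6 (Function('f')(S) = Mul(2, 3) = 6)
Function('j')(v) = Mul(-2, v)
Add(Mul(112, Function('f')(2)), Function('j')(Function('X')(Function('m')(5, -4)))) = Add(Mul(112, 6), Mul(-2, Mul(-1, Mul(5, -4)))) = Add(672, Mul(-2, Mul(-1, -20))) = Add(672, Mul(-2, 20)) = Add(672, -40) = 632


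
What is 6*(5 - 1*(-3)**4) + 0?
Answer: -456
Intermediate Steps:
6*(5 - 1*(-3)**4) + 0 = 6*(5 - 1*81) + 0 = 6*(5 - 81) + 0 = 6*(-76) + 0 = -456 + 0 = -456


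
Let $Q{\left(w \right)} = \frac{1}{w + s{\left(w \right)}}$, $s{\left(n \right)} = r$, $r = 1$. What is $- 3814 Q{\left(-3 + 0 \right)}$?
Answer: $1907$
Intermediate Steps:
$s{\left(n \right)} = 1$
$Q{\left(w \right)} = \frac{1}{1 + w}$ ($Q{\left(w \right)} = \frac{1}{w + 1} = \frac{1}{1 + w}$)
$- 3814 Q{\left(-3 + 0 \right)} = - \frac{3814}{1 + \left(-3 + 0\right)} = - \frac{3814}{1 - 3} = - \frac{3814}{-2} = \left(-3814\right) \left(- \frac{1}{2}\right) = 1907$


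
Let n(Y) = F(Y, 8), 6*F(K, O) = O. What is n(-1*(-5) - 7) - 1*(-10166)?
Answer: 30502/3 ≈ 10167.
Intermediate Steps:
F(K, O) = O/6
n(Y) = 4/3 (n(Y) = (⅙)*8 = 4/3)
n(-1*(-5) - 7) - 1*(-10166) = 4/3 - 1*(-10166) = 4/3 + 10166 = 30502/3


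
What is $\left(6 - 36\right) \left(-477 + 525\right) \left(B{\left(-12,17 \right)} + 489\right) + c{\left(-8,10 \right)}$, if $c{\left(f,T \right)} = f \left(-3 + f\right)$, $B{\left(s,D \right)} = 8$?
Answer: $-715592$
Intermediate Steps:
$\left(6 - 36\right) \left(-477 + 525\right) \left(B{\left(-12,17 \right)} + 489\right) + c{\left(-8,10 \right)} = \left(6 - 36\right) \left(-477 + 525\right) \left(8 + 489\right) - 8 \left(-3 - 8\right) = \left(6 - 36\right) 48 \cdot 497 - -88 = \left(-30\right) 23856 + 88 = -715680 + 88 = -715592$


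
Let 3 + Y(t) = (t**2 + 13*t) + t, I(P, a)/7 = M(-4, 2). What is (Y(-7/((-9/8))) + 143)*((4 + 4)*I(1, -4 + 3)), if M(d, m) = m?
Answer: 2411584/81 ≈ 29773.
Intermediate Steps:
I(P, a) = 14 (I(P, a) = 7*2 = 14)
Y(t) = -3 + t**2 + 14*t (Y(t) = -3 + ((t**2 + 13*t) + t) = -3 + (t**2 + 14*t) = -3 + t**2 + 14*t)
(Y(-7/((-9/8))) + 143)*((4 + 4)*I(1, -4 + 3)) = ((-3 + (-7/((-9/8)))**2 + 14*(-7/((-9/8)))) + 143)*((4 + 4)*14) = ((-3 + (-7/((-9*1/8)))**2 + 14*(-7/((-9*1/8)))) + 143)*(8*14) = ((-3 + (-7/(-9/8))**2 + 14*(-7/(-9/8))) + 143)*112 = ((-3 + (-7*(-8/9))**2 + 14*(-7*(-8/9))) + 143)*112 = ((-3 + (56/9)**2 + 14*(56/9)) + 143)*112 = ((-3 + 3136/81 + 784/9) + 143)*112 = (9949/81 + 143)*112 = (21532/81)*112 = 2411584/81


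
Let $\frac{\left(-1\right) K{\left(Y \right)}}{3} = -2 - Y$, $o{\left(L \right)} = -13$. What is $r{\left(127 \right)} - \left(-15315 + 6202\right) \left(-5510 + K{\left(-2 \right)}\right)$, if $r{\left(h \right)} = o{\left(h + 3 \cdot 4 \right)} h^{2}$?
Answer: $-50422307$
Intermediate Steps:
$K{\left(Y \right)} = 6 + 3 Y$ ($K{\left(Y \right)} = - 3 \left(-2 - Y\right) = 6 + 3 Y$)
$r{\left(h \right)} = - 13 h^{2}$
$r{\left(127 \right)} - \left(-15315 + 6202\right) \left(-5510 + K{\left(-2 \right)}\right) = - 13 \cdot 127^{2} - \left(-15315 + 6202\right) \left(-5510 + \left(6 + 3 \left(-2\right)\right)\right) = \left(-13\right) 16129 - - 9113 \left(-5510 + \left(6 - 6\right)\right) = -209677 - - 9113 \left(-5510 + 0\right) = -209677 - \left(-9113\right) \left(-5510\right) = -209677 - 50212630 = -50422307$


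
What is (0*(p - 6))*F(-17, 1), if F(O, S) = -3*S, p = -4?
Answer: 0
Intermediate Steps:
(0*(p - 6))*F(-17, 1) = (0*(-4 - 6))*(-3*1) = (0*(-10))*(-3) = 0*(-3) = 0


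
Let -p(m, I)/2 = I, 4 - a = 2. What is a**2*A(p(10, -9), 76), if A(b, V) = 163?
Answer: 652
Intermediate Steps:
a = 2 (a = 4 - 1*2 = 4 - 2 = 2)
p(m, I) = -2*I
a**2*A(p(10, -9), 76) = 2**2*163 = 4*163 = 652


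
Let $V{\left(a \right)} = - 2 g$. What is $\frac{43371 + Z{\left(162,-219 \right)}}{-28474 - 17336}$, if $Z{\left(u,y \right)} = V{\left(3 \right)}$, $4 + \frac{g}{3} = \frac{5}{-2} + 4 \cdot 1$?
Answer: $- \frac{7231}{7635} \approx -0.94709$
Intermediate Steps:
$g = - \frac{15}{2}$ ($g = -12 + 3 \left(\frac{5}{-2} + 4 \cdot 1\right) = -12 + 3 \left(5 \left(- \frac{1}{2}\right) + 4\right) = -12 + 3 \left(- \frac{5}{2} + 4\right) = -12 + 3 \cdot \frac{3}{2} = -12 + \frac{9}{2} = - \frac{15}{2} \approx -7.5$)
$V{\left(a \right)} = 15$ ($V{\left(a \right)} = \left(-2\right) \left(- \frac{15}{2}\right) = 15$)
$Z{\left(u,y \right)} = 15$
$\frac{43371 + Z{\left(162,-219 \right)}}{-28474 - 17336} = \frac{43371 + 15}{-28474 - 17336} = \frac{43386}{-45810} = 43386 \left(- \frac{1}{45810}\right) = - \frac{7231}{7635}$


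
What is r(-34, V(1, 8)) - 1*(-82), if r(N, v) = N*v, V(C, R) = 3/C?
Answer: -20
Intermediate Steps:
r(-34, V(1, 8)) - 1*(-82) = -102/1 - 1*(-82) = -102 + 82 = -20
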